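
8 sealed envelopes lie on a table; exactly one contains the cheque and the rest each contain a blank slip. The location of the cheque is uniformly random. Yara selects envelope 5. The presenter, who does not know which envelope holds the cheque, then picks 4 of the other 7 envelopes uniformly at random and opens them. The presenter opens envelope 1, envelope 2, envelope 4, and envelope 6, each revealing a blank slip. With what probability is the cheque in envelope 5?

1/4

Because the presenter chose which envelopes to open without knowing where the cheque is, the choice is independent of the prize location. Learning that none of the 4 opened envelopes holds the cheque simply rules out those 4 locations and leaves the remaining 4 envelopes still equally likely by symmetry.
So P(the cheque in envelope 5) = 1/4.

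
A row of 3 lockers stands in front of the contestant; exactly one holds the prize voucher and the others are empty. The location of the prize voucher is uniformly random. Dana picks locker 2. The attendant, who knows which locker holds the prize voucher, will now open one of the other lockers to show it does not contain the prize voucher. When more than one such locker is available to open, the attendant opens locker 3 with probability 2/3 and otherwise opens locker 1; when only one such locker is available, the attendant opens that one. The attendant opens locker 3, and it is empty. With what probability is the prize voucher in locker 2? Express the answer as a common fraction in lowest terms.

Apply Bayes' rule, conditioning on where the prize voucher actually is.
If it is in locker 1 (prior 1/3): only locker 3 is available, probability 1; weight (1/3)·1 = 1/3.
If it is in locker 2 (prior 1/3): locker 3 is available, opened with probability 2/3; weight (1/3)·(2/3) = 2/9.
If it is in locker 3 (prior 1/3): the attendant opened locker 3, so this case is ruled out; weight (1/3)·0 = 0.
The weights sum to 5/9.
So P(the prize voucher in locker 2 | the attendant opened locker 3) = (2/9) / (5/9) = 2/5.

2/5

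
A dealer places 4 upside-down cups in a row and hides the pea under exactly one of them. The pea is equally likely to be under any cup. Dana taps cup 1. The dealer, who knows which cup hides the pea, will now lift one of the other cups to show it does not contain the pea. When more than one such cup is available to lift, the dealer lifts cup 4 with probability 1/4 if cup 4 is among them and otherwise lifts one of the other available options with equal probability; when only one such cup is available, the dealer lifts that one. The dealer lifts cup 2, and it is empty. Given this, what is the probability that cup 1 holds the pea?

Condition on the true location of the pea.
If it is under cup 1 (prior 1/4): cup 4 is available but not opened; cup 2 gets probability (1 − 1/4)/2 = 3/8; weight (1/4)·(3/8) = 3/32.
If it is under cup 2 (prior 1/4): the dealer opened cup 2, so this case is ruled out; weight (1/4)·0 = 0.
If it is under cup 3 (prior 1/4): cup 4 is available but not opened, probability 3/4; weight (1/4)·(3/4) = 3/16.
If it is under cup 4 (prior 1/4): cup 4 holds the prize so is unavailable; the dealer chooses uniformly among the 2 others, probability 1/2; weight (1/4)·(1/2) = 1/8.
The weights sum to 13/32.
So P(the pea under cup 1 | the dealer opened cup 2) = (3/32) / (13/32) = 3/13.

3/13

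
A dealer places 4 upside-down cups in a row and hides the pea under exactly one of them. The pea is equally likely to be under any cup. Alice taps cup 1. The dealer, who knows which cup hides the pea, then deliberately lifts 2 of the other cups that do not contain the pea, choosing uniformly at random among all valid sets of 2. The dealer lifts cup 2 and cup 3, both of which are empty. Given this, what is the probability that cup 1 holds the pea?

Consider each possible location of the pea in turn.
If it is under cup 1 (prior 1/4): the dealer has 3 equally likely choices, so probability 1/3; weight (1/4)·(1/3) = 1/12.
If it is under either of cups 2 and 3 (prior 1/4 each): that cup was opened and seen not to hold the prize — ruled out; weight (1/4)·0 = 0 each.
If it is under cup 4 (prior 1/4): the dealer has no choice, probability 1; weight (1/4)·1 = 1/4.
The weights sum to 1/3.
So P(the pea under cup 1 | the dealer opened cup 2 and cup 3) = (1/12) / (1/3) = 1/4.

1/4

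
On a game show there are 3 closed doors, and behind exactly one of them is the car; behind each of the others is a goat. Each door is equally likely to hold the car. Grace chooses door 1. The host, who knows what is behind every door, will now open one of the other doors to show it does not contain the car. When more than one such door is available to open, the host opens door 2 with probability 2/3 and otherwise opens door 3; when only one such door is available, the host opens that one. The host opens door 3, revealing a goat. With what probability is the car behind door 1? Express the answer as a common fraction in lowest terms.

1/4

Apply Bayes' rule, conditioning on where the car actually is.
If it is behind door 1 (prior 1/3): door 2 is available but not opened, probability 1/3; weight (1/3)·(1/3) = 1/9.
If it is behind door 2 (prior 1/3): only door 3 is available, probability 1; weight (1/3)·1 = 1/3.
If it is behind door 3 (prior 1/3): the host opened door 3, so this case is ruled out; weight (1/3)·0 = 0.
The weights sum to 4/9.
So P(the car behind door 1 | the host opened door 3) = (1/9) / (4/9) = 1/4.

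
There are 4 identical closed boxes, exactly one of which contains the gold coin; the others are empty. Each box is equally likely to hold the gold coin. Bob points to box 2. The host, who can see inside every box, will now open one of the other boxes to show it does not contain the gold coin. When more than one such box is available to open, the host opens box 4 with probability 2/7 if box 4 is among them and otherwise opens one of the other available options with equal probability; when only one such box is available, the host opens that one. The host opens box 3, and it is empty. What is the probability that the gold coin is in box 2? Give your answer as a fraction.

Condition on the true location of the gold coin.
If it is in box 1 (prior 1/4): box 4 is available but not opened, probability 5/7; weight (1/4)·(5/7) = 5/28.
If it is in box 2 (prior 1/4): box 4 is available but not opened; box 3 gets probability (1 − 2/7)/2 = 5/14; weight (1/4)·(5/14) = 5/56.
If it is in box 3 (prior 1/4): the host opened box 3, so this case is ruled out; weight (1/4)·0 = 0.
If it is in box 4 (prior 1/4): box 4 holds the prize so is unavailable; the host chooses uniformly among the 2 others, probability 1/2; weight (1/4)·(1/2) = 1/8.
The weights sum to 11/28.
So P(the gold coin in box 2 | the host opened box 3) = (5/56) / (11/28) = 5/22.

5/22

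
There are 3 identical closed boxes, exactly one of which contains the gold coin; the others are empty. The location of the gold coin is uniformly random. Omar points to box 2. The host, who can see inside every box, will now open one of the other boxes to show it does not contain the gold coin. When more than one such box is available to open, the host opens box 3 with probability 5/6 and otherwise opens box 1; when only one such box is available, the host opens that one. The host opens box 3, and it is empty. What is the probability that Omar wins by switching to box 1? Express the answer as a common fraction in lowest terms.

6/11

Consider each possible location of the gold coin in turn.
If it is in box 1 (prior 1/3): only box 3 is available, probability 1; weight (1/3)·1 = 1/3.
If it is in box 2 (prior 1/3): box 3 is available, opened with probability 5/6; weight (1/3)·(5/6) = 5/18.
If it is in box 3 (prior 1/3): the host opened box 3, so this case is ruled out; weight (1/3)·0 = 0.
The weights sum to 11/18.
So P(the gold coin in box 1 | the host opened box 3) = (1/3) / (11/18) = 6/11.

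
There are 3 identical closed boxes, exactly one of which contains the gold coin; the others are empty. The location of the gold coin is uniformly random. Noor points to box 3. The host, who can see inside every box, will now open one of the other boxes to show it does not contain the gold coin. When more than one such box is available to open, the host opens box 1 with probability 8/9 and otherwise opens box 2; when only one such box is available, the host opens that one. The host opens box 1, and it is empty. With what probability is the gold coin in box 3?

8/17

Apply Bayes' rule, conditioning on where the gold coin actually is.
If it is in box 1 (prior 1/3): the host opened box 1, so this case is ruled out; weight (1/3)·0 = 0.
If it is in box 2 (prior 1/3): only box 1 is available, probability 1; weight (1/3)·1 = 1/3.
If it is in box 3 (prior 1/3): box 1 is available, opened with probability 8/9; weight (1/3)·(8/9) = 8/27.
The weights sum to 17/27.
So P(the gold coin in box 3 | the host opened box 1) = (8/27) / (17/27) = 8/17.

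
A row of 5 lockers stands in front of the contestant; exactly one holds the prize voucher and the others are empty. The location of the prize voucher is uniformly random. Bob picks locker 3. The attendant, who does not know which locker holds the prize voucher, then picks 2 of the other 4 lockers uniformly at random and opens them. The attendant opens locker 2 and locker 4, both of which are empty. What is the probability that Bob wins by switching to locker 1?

Because the attendant chose which lockers to open without knowing where the prize voucher is, the choice is independent of the prize location. Learning that none of the 2 opened lockers holds the prize voucher simply rules out those 2 locations and leaves the remaining 3 lockers still equally likely by symmetry.
So P(the prize voucher in locker 1) = 1/3.

1/3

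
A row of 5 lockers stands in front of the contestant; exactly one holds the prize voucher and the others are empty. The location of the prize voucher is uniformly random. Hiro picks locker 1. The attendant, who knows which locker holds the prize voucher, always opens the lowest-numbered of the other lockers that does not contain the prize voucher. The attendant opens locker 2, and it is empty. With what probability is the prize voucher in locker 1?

1/4

Condition on the true location of the prize voucher.
If it is in any of lockers 1, 3, 4, and 5 (prior 1/5 each): locker 2 is the lowest-numbered option available, probability 1; weight (1/5)·1 = 1/5 each.
If it is in locker 2 (prior 1/5): the attendant opened locker 2, so this case is ruled out; weight (1/5)·0 = 0.
The weights sum to 4/5.
So P(the prize voucher in locker 1 | the attendant opened locker 2) = (1/5) / (4/5) = 1/4.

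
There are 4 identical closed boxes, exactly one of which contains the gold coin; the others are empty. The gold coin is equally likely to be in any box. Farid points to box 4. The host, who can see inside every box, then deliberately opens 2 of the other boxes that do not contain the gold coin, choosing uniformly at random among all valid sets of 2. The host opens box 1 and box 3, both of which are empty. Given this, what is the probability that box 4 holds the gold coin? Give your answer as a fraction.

Condition on the true location of the gold coin.
If it is in either of boxes 1 and 3 (prior 1/4 each): that box was opened and seen not to hold the prize — ruled out; weight (1/4)·0 = 0 each.
If it is in box 2 (prior 1/4): the host has no choice, probability 1; weight (1/4)·1 = 1/4.
If it is in box 4 (prior 1/4): the host has 3 equally likely choices, so probability 1/3; weight (1/4)·(1/3) = 1/12.
The weights sum to 1/3.
So P(the gold coin in box 4 | the host opened box 1 and box 3) = (1/12) / (1/3) = 1/4.

1/4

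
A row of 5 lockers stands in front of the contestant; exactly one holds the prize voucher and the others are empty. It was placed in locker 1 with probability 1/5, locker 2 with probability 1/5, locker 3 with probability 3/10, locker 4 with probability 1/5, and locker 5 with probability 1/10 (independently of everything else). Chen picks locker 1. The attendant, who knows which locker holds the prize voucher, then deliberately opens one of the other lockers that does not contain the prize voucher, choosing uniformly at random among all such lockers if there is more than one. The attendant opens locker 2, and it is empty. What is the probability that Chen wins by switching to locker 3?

Condition on the true location of the prize voucher.
If it is in locker 1 (prior 1/5): the attendant has 4 equally likely choices, so probability 1/4; weight (1/5)·(1/4) = 1/20.
If it is in locker 2 (prior 1/5): the attendant opened locker 2, so this case is ruled out; weight (1/5)·0 = 0.
If it is in locker 3 (prior 3/10): the attendant has 3 equally likely choices, so probability 1/3; weight (3/10)·(1/3) = 1/10.
If it is in locker 4 (prior 1/5): the attendant has 3 equally likely choices, so probability 1/3; weight (1/5)·(1/3) = 1/15.
If it is in locker 5 (prior 1/10): the attendant has 3 equally likely choices, so probability 1/3; weight (1/10)·(1/3) = 1/30.
The weights sum to 1/4.
So P(the prize voucher in locker 3 | the attendant opened locker 2) = (1/10) / (1/4) = 2/5.

2/5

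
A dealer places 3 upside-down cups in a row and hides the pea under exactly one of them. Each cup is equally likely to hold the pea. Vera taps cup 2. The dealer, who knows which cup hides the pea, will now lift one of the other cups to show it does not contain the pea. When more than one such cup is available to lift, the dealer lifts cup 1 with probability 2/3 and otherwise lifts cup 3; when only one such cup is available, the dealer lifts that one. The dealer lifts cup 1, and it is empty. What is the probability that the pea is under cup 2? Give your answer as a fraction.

2/5

Apply Bayes' rule, conditioning on where the pea actually is.
If it is under cup 1 (prior 1/3): the dealer opened cup 1, so this case is ruled out; weight (1/3)·0 = 0.
If it is under cup 2 (prior 1/3): cup 1 is available, opened with probability 2/3; weight (1/3)·(2/3) = 2/9.
If it is under cup 3 (prior 1/3): only cup 1 is available, probability 1; weight (1/3)·1 = 1/3.
The weights sum to 5/9.
So P(the pea under cup 2 | the dealer opened cup 1) = (2/9) / (5/9) = 2/5.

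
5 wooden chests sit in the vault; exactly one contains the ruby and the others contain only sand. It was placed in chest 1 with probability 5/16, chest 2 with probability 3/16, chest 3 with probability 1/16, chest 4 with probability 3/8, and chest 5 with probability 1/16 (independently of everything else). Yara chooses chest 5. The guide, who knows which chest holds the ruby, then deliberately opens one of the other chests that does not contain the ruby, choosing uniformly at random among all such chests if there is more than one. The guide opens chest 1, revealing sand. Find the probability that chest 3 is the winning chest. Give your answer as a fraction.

4/43

Condition on the true location of the ruby.
If it is in chest 1 (prior 5/16): the guide opened chest 1, so this case is ruled out; weight (5/16)·0 = 0.
If it is in chest 2 (prior 3/16): the guide has 3 equally likely choices, so probability 1/3; weight (3/16)·(1/3) = 1/16.
If it is in chest 3 (prior 1/16): the guide has 3 equally likely choices, so probability 1/3; weight (1/16)·(1/3) = 1/48.
If it is in chest 4 (prior 3/8): the guide has 3 equally likely choices, so probability 1/3; weight (3/8)·(1/3) = 1/8.
If it is in chest 5 (prior 1/16): the guide has 4 equally likely choices, so probability 1/4; weight (1/16)·(1/4) = 1/64.
The weights sum to 43/192.
So P(the ruby in chest 3 | the guide opened chest 1) = (1/48) / (43/192) = 4/43.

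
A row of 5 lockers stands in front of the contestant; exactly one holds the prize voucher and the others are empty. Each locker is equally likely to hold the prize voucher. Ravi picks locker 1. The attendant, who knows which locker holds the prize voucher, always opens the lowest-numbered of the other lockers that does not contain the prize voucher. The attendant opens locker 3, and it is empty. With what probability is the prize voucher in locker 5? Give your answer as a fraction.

0

Condition on the true location of the prize voucher.
If it is in any of lockers 1, 4, and 5 (prior 1/5 each): the attendant would have opened locker 2 instead, probability 0; weight (1/5)·0 = 0 each.
If it is in locker 2 (prior 1/5): locker 3 is the lowest-numbered option available, probability 1; weight (1/5)·1 = 1/5.
If it is in locker 3 (prior 1/5): the attendant opened locker 3, so this case is ruled out; weight (1/5)·0 = 0.
The weights sum to 1/5.
So P(the prize voucher in locker 5 | the attendant opened locker 3) = 0 / (1/5) = 0.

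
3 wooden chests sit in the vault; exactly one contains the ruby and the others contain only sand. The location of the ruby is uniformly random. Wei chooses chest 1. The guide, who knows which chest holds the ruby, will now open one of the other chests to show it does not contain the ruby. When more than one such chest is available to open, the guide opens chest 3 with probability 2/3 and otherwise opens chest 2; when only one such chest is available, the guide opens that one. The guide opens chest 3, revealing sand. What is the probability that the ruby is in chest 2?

3/5

Condition on the true location of the ruby.
If it is in chest 1 (prior 1/3): chest 3 is available, opened with probability 2/3; weight (1/3)·(2/3) = 2/9.
If it is in chest 2 (prior 1/3): only chest 3 is available, probability 1; weight (1/3)·1 = 1/3.
If it is in chest 3 (prior 1/3): the guide opened chest 3, so this case is ruled out; weight (1/3)·0 = 0.
The weights sum to 5/9.
So P(the ruby in chest 2 | the guide opened chest 3) = (1/3) / (5/9) = 3/5.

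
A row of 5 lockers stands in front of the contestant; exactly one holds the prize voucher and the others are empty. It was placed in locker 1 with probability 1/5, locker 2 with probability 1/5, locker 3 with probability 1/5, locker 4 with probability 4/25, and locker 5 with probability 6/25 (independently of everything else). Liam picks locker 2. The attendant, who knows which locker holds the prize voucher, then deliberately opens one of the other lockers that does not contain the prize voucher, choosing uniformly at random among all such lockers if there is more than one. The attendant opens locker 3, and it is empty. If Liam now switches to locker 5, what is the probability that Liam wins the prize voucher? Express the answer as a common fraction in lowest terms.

8/25

Apply Bayes' rule, conditioning on where the prize voucher actually is.
If it is in locker 1 (prior 1/5): the attendant has 3 equally likely choices, so probability 1/3; weight (1/5)·(1/3) = 1/15.
If it is in locker 2 (prior 1/5): the attendant has 4 equally likely choices, so probability 1/4; weight (1/5)·(1/4) = 1/20.
If it is in locker 3 (prior 1/5): the attendant opened locker 3, so this case is ruled out; weight (1/5)·0 = 0.
If it is in locker 4 (prior 4/25): the attendant has 3 equally likely choices, so probability 1/3; weight (4/25)·(1/3) = 4/75.
If it is in locker 5 (prior 6/25): the attendant has 3 equally likely choices, so probability 1/3; weight (6/25)·(1/3) = 2/25.
The weights sum to 1/4.
So P(the prize voucher in locker 5 | the attendant opened locker 3) = (2/25) / (1/4) = 8/25.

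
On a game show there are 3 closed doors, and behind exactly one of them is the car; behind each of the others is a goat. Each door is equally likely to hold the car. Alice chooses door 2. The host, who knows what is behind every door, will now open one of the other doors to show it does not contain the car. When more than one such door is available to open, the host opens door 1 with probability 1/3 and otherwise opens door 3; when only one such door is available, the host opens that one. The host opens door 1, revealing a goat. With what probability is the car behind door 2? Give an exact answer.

Condition on the true location of the car.
If it is behind door 1 (prior 1/3): the host opened door 1, so this case is ruled out; weight (1/3)·0 = 0.
If it is behind door 2 (prior 1/3): door 1 is available, opened with probability 1/3; weight (1/3)·(1/3) = 1/9.
If it is behind door 3 (prior 1/3): only door 1 is available, probability 1; weight (1/3)·1 = 1/3.
The weights sum to 4/9.
So P(the car behind door 2 | the host opened door 1) = (1/9) / (4/9) = 1/4.

1/4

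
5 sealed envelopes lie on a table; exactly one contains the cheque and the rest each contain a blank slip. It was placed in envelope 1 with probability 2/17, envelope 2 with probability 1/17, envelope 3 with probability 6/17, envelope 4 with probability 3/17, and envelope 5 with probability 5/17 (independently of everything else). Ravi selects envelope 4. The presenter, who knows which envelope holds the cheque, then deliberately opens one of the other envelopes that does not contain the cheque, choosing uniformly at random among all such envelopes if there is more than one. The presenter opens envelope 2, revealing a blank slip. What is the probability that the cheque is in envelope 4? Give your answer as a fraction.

Consider each possible location of the cheque in turn.
If it is in envelope 1 (prior 2/17): the presenter has 3 equally likely choices, so probability 1/3; weight (2/17)·(1/3) = 2/51.
If it is in envelope 2 (prior 1/17): the presenter opened envelope 2, so this case is ruled out; weight (1/17)·0 = 0.
If it is in envelope 3 (prior 6/17): the presenter has 3 equally likely choices, so probability 1/3; weight (6/17)·(1/3) = 2/17.
If it is in envelope 4 (prior 3/17): the presenter has 4 equally likely choices, so probability 1/4; weight (3/17)·(1/4) = 3/68.
If it is in envelope 5 (prior 5/17): the presenter has 3 equally likely choices, so probability 1/3; weight (5/17)·(1/3) = 5/51.
The weights sum to 61/204.
So P(the cheque in envelope 4 | the presenter opened envelope 2) = (3/68) / (61/204) = 9/61.

9/61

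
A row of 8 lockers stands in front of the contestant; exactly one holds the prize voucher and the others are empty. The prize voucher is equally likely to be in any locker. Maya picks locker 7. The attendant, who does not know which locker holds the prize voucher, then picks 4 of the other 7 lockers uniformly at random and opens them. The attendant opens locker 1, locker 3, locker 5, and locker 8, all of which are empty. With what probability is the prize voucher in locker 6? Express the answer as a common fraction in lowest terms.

Consider each possible location of the prize voucher in turn.
If it is in any of lockers 1, 3, 5, and 8 (prior 1/8 each): that locker was opened and seen not to hold the prize — ruled out; weight (1/8)·0 = 0 each.
If it is in any of lockers 2, 4, 6, and 7 (prior 1/8 each): the attendant picks exactly this set with probability 1/35 regardless, and none is the prize; weight (1/8)·(1/35) = 1/280 each.
The weights sum to 1/70.
So P(the prize voucher in locker 6 | the attendant opened locker 1, locker 3, locker 5, and locker 8) = (1/280) / (1/70) = 1/4.

1/4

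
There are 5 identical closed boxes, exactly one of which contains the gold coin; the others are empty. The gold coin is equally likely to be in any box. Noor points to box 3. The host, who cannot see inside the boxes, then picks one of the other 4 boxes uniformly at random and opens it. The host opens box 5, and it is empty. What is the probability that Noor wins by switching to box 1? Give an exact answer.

1/4

Because the host chose which box to open without knowing where the gold coin is, the choice is independent of the prize location. Learning that box 5 does not hold the gold coin simply rules out that one location and leaves the remaining 4 boxes still equally likely by symmetry.
So P(the gold coin in box 1) = 1/4.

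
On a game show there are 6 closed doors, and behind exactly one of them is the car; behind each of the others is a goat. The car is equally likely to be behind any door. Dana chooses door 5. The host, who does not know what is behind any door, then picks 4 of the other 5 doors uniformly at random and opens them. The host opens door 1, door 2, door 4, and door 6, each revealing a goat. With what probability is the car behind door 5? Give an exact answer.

1/2

Because the host chose which doors to open without knowing where the car is, the choice is independent of the prize location. Learning that none of the 4 opened doors holds the car simply rules out those 4 locations and leaves the remaining 2 doors still equally likely by symmetry.
So P(the car behind door 5) = 1/2.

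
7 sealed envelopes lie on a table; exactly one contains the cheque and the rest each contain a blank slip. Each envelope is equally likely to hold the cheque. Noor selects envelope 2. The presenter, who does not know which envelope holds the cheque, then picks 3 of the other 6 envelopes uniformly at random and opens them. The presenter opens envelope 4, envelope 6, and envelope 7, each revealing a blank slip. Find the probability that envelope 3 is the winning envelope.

Because the presenter chose which envelopes to open without knowing where the cheque is, the choice is independent of the prize location. Learning that none of the 3 opened envelopes holds the cheque simply rules out those 3 locations and leaves the remaining 4 envelopes still equally likely by symmetry.
So P(the cheque in envelope 3) = 1/4.

1/4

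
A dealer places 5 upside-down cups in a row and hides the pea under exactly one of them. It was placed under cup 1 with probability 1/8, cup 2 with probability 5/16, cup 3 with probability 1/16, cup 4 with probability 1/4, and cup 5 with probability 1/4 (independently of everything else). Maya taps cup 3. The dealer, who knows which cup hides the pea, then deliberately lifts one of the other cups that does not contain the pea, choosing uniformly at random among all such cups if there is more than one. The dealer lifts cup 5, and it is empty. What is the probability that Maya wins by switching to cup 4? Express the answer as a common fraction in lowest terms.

16/47

Condition on the true location of the pea.
If it is under cup 1 (prior 1/8): the dealer has 3 equally likely choices, so probability 1/3; weight (1/8)·(1/3) = 1/24.
If it is under cup 2 (prior 5/16): the dealer has 3 equally likely choices, so probability 1/3; weight (5/16)·(1/3) = 5/48.
If it is under cup 3 (prior 1/16): the dealer has 4 equally likely choices, so probability 1/4; weight (1/16)·(1/4) = 1/64.
If it is under cup 4 (prior 1/4): the dealer has 3 equally likely choices, so probability 1/3; weight (1/4)·(1/3) = 1/12.
If it is under cup 5 (prior 1/4): the dealer opened cup 5, so this case is ruled out; weight (1/4)·0 = 0.
The weights sum to 47/192.
So P(the pea under cup 4 | the dealer opened cup 5) = (1/12) / (47/192) = 16/47.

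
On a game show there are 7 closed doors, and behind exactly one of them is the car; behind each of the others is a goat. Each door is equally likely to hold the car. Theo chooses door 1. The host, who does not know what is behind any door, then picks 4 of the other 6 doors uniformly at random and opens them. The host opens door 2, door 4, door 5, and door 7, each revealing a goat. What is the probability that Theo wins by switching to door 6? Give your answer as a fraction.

Because the host chose which doors to open without knowing where the car is, the choice is independent of the prize location. Learning that none of the 4 opened doors holds the car simply rules out those 4 locations and leaves the remaining 3 doors still equally likely by symmetry.
So P(the car behind door 6) = 1/3.

1/3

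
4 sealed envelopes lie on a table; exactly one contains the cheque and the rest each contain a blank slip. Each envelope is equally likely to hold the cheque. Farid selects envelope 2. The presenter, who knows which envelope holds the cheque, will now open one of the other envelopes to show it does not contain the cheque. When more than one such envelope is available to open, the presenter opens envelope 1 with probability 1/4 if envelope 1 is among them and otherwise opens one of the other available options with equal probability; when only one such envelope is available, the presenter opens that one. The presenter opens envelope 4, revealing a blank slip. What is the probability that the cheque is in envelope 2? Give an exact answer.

Condition on the true location of the cheque.
If it is in envelope 1 (prior 1/4): envelope 1 holds the prize so is unavailable; the presenter chooses uniformly among the 2 others, probability 1/2; weight (1/4)·(1/2) = 1/8.
If it is in envelope 2 (prior 1/4): envelope 1 is available but not opened; envelope 4 gets probability (1 − 1/4)/2 = 3/8; weight (1/4)·(3/8) = 3/32.
If it is in envelope 3 (prior 1/4): envelope 1 is available but not opened, probability 3/4; weight (1/4)·(3/4) = 3/16.
If it is in envelope 4 (prior 1/4): the presenter opened envelope 4, so this case is ruled out; weight (1/4)·0 = 0.
The weights sum to 13/32.
So P(the cheque in envelope 2 | the presenter opened envelope 4) = (3/32) / (13/32) = 3/13.

3/13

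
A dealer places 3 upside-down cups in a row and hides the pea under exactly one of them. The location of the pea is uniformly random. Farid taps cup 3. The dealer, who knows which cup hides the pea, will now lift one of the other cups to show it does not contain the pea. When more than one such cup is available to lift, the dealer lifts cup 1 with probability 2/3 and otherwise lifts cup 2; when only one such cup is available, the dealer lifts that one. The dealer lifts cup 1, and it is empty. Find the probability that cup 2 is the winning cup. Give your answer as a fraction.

Apply Bayes' rule, conditioning on where the pea actually is.
If it is under cup 1 (prior 1/3): the dealer opened cup 1, so this case is ruled out; weight (1/3)·0 = 0.
If it is under cup 2 (prior 1/3): only cup 1 is available, probability 1; weight (1/3)·1 = 1/3.
If it is under cup 3 (prior 1/3): cup 1 is available, opened with probability 2/3; weight (1/3)·(2/3) = 2/9.
The weights sum to 5/9.
So P(the pea under cup 2 | the dealer opened cup 1) = (1/3) / (5/9) = 3/5.

3/5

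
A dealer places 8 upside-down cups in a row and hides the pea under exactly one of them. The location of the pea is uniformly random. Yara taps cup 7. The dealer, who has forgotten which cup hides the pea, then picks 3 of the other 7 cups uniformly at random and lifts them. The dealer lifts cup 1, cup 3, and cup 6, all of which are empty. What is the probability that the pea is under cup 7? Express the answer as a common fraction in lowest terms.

Apply Bayes' rule, conditioning on where the pea actually is.
If it is under any of cups 1, 3, and 6 (prior 1/8 each): that cup was opened and seen not to hold the prize — ruled out; weight (1/8)·0 = 0 each.
If it is under any of cups 2, 4, 5, 7, and 8 (prior 1/8 each): the dealer picks exactly this set with probability 1/35 regardless, and none is the prize; weight (1/8)·(1/35) = 1/280 each.
The weights sum to 1/56.
So P(the pea under cup 7 | the dealer opened cup 1, cup 3, and cup 6) = (1/280) / (1/56) = 1/5.

1/5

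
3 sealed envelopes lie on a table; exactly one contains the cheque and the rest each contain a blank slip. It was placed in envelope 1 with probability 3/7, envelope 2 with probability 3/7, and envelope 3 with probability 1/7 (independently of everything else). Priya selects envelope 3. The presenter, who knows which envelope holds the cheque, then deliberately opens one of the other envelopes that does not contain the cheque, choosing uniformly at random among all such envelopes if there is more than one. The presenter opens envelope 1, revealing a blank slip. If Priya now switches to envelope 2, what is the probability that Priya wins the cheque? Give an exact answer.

6/7

Consider each possible location of the cheque in turn.
If it is in envelope 1 (prior 3/7): the presenter opened envelope 1, so this case is ruled out; weight (3/7)·0 = 0.
If it is in envelope 2 (prior 3/7): the presenter has no choice, probability 1; weight (3/7)·1 = 3/7.
If it is in envelope 3 (prior 1/7): the presenter has 2 equally likely choices, so probability 1/2; weight (1/7)·(1/2) = 1/14.
The weights sum to 1/2.
So P(the cheque in envelope 2 | the presenter opened envelope 1) = (3/7) / (1/2) = 6/7.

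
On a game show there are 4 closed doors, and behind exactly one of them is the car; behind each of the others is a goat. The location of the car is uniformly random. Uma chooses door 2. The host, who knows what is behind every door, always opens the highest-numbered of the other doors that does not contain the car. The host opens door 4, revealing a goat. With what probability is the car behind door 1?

Apply Bayes' rule, conditioning on where the car actually is.
If it is behind any of doors 1, 2, and 3 (prior 1/4 each): door 4 is the highest-numbered option available, probability 1; weight (1/4)·1 = 1/4 each.
If it is behind door 4 (prior 1/4): the host opened door 4, so this case is ruled out; weight (1/4)·0 = 0.
The weights sum to 3/4.
So P(the car behind door 1 | the host opened door 4) = (1/4) / (3/4) = 1/3.

1/3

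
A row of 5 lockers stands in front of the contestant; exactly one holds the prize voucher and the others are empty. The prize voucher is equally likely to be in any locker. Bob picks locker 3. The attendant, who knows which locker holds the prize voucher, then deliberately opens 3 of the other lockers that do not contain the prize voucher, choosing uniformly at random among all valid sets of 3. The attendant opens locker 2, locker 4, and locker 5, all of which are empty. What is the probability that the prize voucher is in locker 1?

Condition on the true location of the prize voucher.
If it is in locker 1 (prior 1/5): the attendant has no choice, probability 1; weight (1/5)·1 = 1/5.
If it is in any of lockers 2, 4, and 5 (prior 1/5 each): that locker was opened and seen not to hold the prize — ruled out; weight (1/5)·0 = 0 each.
If it is in locker 3 (prior 1/5): the attendant has 4 equally likely choices, so probability 1/4; weight (1/5)·(1/4) = 1/20.
The weights sum to 1/4.
So P(the prize voucher in locker 1 | the attendant opened locker 2, locker 4, and locker 5) = (1/5) / (1/4) = 4/5.

4/5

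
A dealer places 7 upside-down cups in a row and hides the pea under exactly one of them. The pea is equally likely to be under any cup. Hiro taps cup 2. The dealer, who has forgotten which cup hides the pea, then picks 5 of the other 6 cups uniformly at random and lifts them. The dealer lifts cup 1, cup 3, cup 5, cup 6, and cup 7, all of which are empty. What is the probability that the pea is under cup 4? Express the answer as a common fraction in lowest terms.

Apply Bayes' rule, conditioning on where the pea actually is.
If it is under any of cups 1, 3, 5, 6, and 7 (prior 1/7 each): that cup was opened and seen not to hold the prize — ruled out; weight (1/7)·0 = 0 each.
If it is under either of cups 2 and 4 (prior 1/7 each): the dealer picks exactly this set with probability 1/6 regardless, and none is the prize; weight (1/7)·(1/6) = 1/42 each.
The weights sum to 1/21.
So P(the pea under cup 4 | the dealer opened cup 1, cup 3, cup 5, cup 6, and cup 7) = (1/42) / (1/21) = 1/2.

1/2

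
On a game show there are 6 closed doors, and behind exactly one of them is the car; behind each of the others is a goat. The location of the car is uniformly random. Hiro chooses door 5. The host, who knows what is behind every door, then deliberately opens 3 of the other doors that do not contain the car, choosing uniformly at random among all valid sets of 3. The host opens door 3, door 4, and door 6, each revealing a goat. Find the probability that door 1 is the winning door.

Apply Bayes' rule, conditioning on where the car actually is.
If it is behind either of doors 1 and 2 (prior 1/6 each): the host has 4 equally likely choices, so probability 1/4; weight (1/6)·(1/4) = 1/24 each.
If it is behind any of doors 3, 4, and 6 (prior 1/6 each): that door was opened and seen not to hold the prize — ruled out; weight (1/6)·0 = 0 each.
If it is behind door 5 (prior 1/6): the host has 10 equally likely choices, so probability 1/10; weight (1/6)·(1/10) = 1/60.
The weights sum to 1/10.
So P(the car behind door 1 | the host opened door 3, door 4, and door 6) = (1/24) / (1/10) = 5/12.

5/12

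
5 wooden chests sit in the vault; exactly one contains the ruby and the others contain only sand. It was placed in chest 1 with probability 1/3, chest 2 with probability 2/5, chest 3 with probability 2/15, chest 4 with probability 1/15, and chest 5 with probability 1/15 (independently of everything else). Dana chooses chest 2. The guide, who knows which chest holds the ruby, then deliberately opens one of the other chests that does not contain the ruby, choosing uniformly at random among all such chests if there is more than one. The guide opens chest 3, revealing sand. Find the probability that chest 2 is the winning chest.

9/23

Condition on the true location of the ruby.
If it is in chest 1 (prior 1/3): the guide has 3 equally likely choices, so probability 1/3; weight (1/3)·(1/3) = 1/9.
If it is in chest 2 (prior 2/5): the guide has 4 equally likely choices, so probability 1/4; weight (2/5)·(1/4) = 1/10.
If it is in chest 3 (prior 2/15): the guide opened chest 3, so this case is ruled out; weight (2/15)·0 = 0.
If it is in either of chests 4 and 5 (prior 1/15 each): the guide has 3 equally likely choices, so probability 1/3; weight (1/15)·(1/3) = 1/45 each.
The weights sum to 23/90.
So P(the ruby in chest 2 | the guide opened chest 3) = (1/10) / (23/90) = 9/23.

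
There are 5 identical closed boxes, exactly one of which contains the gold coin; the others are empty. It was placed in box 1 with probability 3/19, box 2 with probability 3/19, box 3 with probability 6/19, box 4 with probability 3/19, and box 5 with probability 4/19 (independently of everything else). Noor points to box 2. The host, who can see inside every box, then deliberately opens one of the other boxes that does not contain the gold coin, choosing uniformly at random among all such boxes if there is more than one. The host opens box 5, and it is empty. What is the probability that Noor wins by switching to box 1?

Apply Bayes' rule, conditioning on where the gold coin actually is.
If it is in either of boxes 1 and 4 (prior 3/19 each): the host has 3 equally likely choices, so probability 1/3; weight (3/19)·(1/3) = 1/19 each.
If it is in box 2 (prior 3/19): the host has 4 equally likely choices, so probability 1/4; weight (3/19)·(1/4) = 3/76.
If it is in box 3 (prior 6/19): the host has 3 equally likely choices, so probability 1/3; weight (6/19)·(1/3) = 2/19.
If it is in box 5 (prior 4/19): the host opened box 5, so this case is ruled out; weight (4/19)·0 = 0.
The weights sum to 1/4.
So P(the gold coin in box 1 | the host opened box 5) = (1/19) / (1/4) = 4/19.

4/19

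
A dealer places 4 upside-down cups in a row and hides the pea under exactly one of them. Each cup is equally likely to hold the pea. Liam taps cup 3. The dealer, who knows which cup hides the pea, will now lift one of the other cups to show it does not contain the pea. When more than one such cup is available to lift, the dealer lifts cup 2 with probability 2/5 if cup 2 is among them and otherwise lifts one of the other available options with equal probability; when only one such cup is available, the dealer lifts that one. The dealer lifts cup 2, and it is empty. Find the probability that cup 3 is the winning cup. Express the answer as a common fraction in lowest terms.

1/3

Condition on the true location of the pea.
If it is under any of cups 1, 3, and 4 (prior 1/4 each): cup 2 is available, opened with probability 2/5; weight (1/4)·(2/5) = 1/10 each.
If it is under cup 2 (prior 1/4): the dealer opened cup 2, so this case is ruled out; weight (1/4)·0 = 0.
The weights sum to 3/10.
So P(the pea under cup 3 | the dealer opened cup 2) = (1/10) / (3/10) = 1/3.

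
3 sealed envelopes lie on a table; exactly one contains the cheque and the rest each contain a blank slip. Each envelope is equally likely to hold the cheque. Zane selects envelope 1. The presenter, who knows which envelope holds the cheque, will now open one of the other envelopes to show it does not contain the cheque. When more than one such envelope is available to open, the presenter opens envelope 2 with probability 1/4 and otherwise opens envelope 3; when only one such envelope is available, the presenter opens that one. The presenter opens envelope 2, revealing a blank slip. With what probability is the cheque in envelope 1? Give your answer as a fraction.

1/5

Condition on the true location of the cheque.
If it is in envelope 1 (prior 1/3): envelope 2 is available, opened with probability 1/4; weight (1/3)·(1/4) = 1/12.
If it is in envelope 2 (prior 1/3): the presenter opened envelope 2, so this case is ruled out; weight (1/3)·0 = 0.
If it is in envelope 3 (prior 1/3): only envelope 2 is available, probability 1; weight (1/3)·1 = 1/3.
The weights sum to 5/12.
So P(the cheque in envelope 1 | the presenter opened envelope 2) = (1/12) / (5/12) = 1/5.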